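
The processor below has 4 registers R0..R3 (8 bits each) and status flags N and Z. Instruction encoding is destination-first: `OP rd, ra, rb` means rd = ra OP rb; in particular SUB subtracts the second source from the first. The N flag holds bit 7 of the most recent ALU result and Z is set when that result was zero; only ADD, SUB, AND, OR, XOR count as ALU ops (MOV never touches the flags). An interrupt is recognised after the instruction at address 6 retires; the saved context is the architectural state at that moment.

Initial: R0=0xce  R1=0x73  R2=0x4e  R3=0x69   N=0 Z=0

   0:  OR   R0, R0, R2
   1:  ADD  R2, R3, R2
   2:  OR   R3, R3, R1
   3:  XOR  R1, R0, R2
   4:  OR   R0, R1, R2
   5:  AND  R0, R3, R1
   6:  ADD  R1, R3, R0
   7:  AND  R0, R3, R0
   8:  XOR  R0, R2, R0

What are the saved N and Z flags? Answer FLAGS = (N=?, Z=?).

after  0: R0=0xce R1=0x73 R2=0x4e R3=0x69  N=1 Z=0
after  1: R0=0xce R1=0x73 R2=0xb7 R3=0x69  N=1 Z=0
after  2: R0=0xce R1=0x73 R2=0xb7 R3=0x7b  N=0 Z=0
after  3: R0=0xce R1=0x79 R2=0xb7 R3=0x7b  N=0 Z=0
after  4: R0=0xff R1=0x79 R2=0xb7 R3=0x7b  N=1 Z=0
after  5: R0=0x79 R1=0x79 R2=0xb7 R3=0x7b  N=0 Z=0
after  6: R0=0x79 R1=0xf4 R2=0xb7 R3=0x7b  N=1 Z=0
-- IRQ taken; context saved, return-PC = 7 --

FLAGS = (N=1, Z=0)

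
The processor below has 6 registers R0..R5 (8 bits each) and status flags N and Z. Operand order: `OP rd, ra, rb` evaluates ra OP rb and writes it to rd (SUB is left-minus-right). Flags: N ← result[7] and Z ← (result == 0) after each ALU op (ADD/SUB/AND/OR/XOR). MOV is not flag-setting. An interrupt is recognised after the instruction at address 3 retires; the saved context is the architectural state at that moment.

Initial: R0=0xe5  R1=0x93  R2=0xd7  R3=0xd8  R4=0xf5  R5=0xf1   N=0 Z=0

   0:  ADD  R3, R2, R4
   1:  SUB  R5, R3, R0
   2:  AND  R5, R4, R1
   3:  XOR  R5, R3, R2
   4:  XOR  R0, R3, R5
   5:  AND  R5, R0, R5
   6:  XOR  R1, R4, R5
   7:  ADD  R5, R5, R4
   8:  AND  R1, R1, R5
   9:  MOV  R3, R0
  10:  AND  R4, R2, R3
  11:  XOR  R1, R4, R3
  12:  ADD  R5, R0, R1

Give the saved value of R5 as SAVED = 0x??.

after  0: R0=0xe5 R1=0x93 R2=0xd7 R3=0xcc R4=0xf5 R5=0xf1  N=1 Z=0
after  1: R0=0xe5 R1=0x93 R2=0xd7 R3=0xcc R4=0xf5 R5=0xe7  N=1 Z=0
after  2: R0=0xe5 R1=0x93 R2=0xd7 R3=0xcc R4=0xf5 R5=0x91  N=1 Z=0
after  3: R0=0xe5 R1=0x93 R2=0xd7 R3=0xcc R4=0xf5 R5=0x1b  N=0 Z=0
-- IRQ taken; context saved, return-PC = 4 --

SAVED = 0x1b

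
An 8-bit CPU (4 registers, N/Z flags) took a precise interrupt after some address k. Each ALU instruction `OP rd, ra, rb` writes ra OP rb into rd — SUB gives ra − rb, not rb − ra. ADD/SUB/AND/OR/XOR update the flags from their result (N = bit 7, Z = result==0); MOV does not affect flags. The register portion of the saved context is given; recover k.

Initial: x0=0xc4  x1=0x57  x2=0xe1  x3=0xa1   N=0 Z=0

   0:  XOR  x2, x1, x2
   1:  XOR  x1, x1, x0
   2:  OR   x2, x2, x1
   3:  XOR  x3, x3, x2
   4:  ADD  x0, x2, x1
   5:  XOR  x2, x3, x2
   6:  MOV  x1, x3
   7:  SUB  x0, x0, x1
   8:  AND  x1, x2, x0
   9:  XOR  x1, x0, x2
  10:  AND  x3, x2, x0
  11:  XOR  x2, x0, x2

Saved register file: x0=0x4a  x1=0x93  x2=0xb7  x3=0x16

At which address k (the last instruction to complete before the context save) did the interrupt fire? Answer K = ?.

K = 4

after  0: x0=0xc4 x1=0x57 x2=0xb6 x3=0xa1  N=1 Z=0
after  1: x0=0xc4 x1=0x93 x2=0xb6 x3=0xa1  N=1 Z=0
after  2: x0=0xc4 x1=0x93 x2=0xb7 x3=0xa1  N=1 Z=0
after  3: x0=0xc4 x1=0x93 x2=0xb7 x3=0x16  N=0 Z=0
after  4: x0=0x4a x1=0x93 x2=0xb7 x3=0x16  N=0 Z=0
-- IRQ taken; context saved, return-PC = 5 --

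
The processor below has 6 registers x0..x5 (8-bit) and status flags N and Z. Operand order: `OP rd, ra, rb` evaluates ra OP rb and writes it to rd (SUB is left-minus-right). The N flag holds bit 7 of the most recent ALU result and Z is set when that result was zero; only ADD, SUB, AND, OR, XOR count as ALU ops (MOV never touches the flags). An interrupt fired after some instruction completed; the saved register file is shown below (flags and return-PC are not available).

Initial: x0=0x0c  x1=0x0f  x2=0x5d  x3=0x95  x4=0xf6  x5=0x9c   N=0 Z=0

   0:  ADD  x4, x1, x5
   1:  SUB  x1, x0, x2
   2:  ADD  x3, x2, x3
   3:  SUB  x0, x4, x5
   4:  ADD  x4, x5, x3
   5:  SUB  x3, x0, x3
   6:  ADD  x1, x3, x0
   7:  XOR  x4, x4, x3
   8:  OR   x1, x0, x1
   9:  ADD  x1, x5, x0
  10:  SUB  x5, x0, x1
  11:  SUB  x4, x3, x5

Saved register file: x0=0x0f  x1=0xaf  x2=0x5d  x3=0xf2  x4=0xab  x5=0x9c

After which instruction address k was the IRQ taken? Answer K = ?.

K = 3

after  0: x0=0x0c x1=0x0f x2=0x5d x3=0x95 x4=0xab x5=0x9c  N=1 Z=0
after  1: x0=0x0c x1=0xaf x2=0x5d x3=0x95 x4=0xab x5=0x9c  N=1 Z=0
after  2: x0=0x0c x1=0xaf x2=0x5d x3=0xf2 x4=0xab x5=0x9c  N=1 Z=0
after  3: x0=0x0f x1=0xaf x2=0x5d x3=0xf2 x4=0xab x5=0x9c  N=0 Z=0
-- IRQ taken; context saved, return-PC = 4 --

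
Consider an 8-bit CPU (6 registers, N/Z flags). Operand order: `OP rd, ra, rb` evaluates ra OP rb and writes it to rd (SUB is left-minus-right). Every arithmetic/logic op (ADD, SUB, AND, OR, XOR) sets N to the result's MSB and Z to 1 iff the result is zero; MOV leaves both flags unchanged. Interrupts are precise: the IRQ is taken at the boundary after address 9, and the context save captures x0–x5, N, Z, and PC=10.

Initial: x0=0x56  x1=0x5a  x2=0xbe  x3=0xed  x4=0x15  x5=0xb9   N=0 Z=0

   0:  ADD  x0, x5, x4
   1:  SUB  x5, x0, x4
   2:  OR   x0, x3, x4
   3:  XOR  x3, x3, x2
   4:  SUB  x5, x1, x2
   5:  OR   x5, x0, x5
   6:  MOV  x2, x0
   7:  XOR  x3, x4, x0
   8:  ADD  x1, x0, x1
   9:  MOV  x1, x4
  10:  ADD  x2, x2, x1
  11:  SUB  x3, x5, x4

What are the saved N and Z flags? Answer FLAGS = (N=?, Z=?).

FLAGS = (N=0, Z=0)

after  0: x0=0xce x1=0x5a x2=0xbe x3=0xed x4=0x15 x5=0xb9  N=1 Z=0
after  1: x0=0xce x1=0x5a x2=0xbe x3=0xed x4=0x15 x5=0xb9  N=1 Z=0
after  2: x0=0xfd x1=0x5a x2=0xbe x3=0xed x4=0x15 x5=0xb9  N=1 Z=0
after  3: x0=0xfd x1=0x5a x2=0xbe x3=0x53 x4=0x15 x5=0xb9  N=0 Z=0
after  4: x0=0xfd x1=0x5a x2=0xbe x3=0x53 x4=0x15 x5=0x9c  N=1 Z=0
after  5: x0=0xfd x1=0x5a x2=0xbe x3=0x53 x4=0x15 x5=0xfd  N=1 Z=0
after  6: x0=0xfd x1=0x5a x2=0xfd x3=0x53 x4=0x15 x5=0xfd  N=1 Z=0
after  7: x0=0xfd x1=0x5a x2=0xfd x3=0xe8 x4=0x15 x5=0xfd  N=1 Z=0
after  8: x0=0xfd x1=0x57 x2=0xfd x3=0xe8 x4=0x15 x5=0xfd  N=0 Z=0
after  9: x0=0xfd x1=0x15 x2=0xfd x3=0xe8 x4=0x15 x5=0xfd  N=0 Z=0
-- IRQ taken; context saved, return-PC = 10 --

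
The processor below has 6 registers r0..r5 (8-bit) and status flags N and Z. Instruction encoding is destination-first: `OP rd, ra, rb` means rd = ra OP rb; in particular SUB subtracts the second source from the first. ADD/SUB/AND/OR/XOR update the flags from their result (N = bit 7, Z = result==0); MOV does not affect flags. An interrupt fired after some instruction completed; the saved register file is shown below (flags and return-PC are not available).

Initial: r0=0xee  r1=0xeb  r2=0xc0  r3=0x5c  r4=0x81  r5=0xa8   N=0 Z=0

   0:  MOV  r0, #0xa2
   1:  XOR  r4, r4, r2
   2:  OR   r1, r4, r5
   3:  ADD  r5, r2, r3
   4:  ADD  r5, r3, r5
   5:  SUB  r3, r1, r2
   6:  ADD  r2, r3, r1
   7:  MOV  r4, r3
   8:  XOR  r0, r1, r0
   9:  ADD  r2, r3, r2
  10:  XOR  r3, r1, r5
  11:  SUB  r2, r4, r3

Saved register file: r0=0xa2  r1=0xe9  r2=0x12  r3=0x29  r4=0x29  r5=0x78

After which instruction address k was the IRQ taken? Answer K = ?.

K = 7

after  0: r0=0xa2 r1=0xeb r2=0xc0 r3=0x5c r4=0x81 r5=0xa8  N=0 Z=0
after  1: r0=0xa2 r1=0xeb r2=0xc0 r3=0x5c r4=0x41 r5=0xa8  N=0 Z=0
after  2: r0=0xa2 r1=0xe9 r2=0xc0 r3=0x5c r4=0x41 r5=0xa8  N=1 Z=0
after  3: r0=0xa2 r1=0xe9 r2=0xc0 r3=0x5c r4=0x41 r5=0x1c  N=0 Z=0
after  4: r0=0xa2 r1=0xe9 r2=0xc0 r3=0x5c r4=0x41 r5=0x78  N=0 Z=0
after  5: r0=0xa2 r1=0xe9 r2=0xc0 r3=0x29 r4=0x41 r5=0x78  N=0 Z=0
after  6: r0=0xa2 r1=0xe9 r2=0x12 r3=0x29 r4=0x41 r5=0x78  N=0 Z=0
after  7: r0=0xa2 r1=0xe9 r2=0x12 r3=0x29 r4=0x29 r5=0x78  N=0 Z=0
-- IRQ taken; context saved, return-PC = 8 --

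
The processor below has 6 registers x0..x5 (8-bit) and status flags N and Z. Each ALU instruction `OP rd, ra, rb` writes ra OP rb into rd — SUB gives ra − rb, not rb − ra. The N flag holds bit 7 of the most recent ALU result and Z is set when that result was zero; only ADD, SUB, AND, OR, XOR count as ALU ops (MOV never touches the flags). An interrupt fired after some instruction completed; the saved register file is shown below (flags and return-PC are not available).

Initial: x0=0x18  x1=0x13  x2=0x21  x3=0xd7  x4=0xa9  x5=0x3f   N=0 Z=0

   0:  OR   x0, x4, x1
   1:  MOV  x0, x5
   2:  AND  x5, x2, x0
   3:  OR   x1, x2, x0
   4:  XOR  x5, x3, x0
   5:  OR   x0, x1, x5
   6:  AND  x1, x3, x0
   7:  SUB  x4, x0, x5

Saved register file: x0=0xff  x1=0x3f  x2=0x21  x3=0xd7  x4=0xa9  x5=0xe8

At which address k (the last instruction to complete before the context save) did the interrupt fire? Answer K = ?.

K = 5

after  0: x0=0xbb x1=0x13 x2=0x21 x3=0xd7 x4=0xa9 x5=0x3f  N=1 Z=0
after  1: x0=0x3f x1=0x13 x2=0x21 x3=0xd7 x4=0xa9 x5=0x3f  N=1 Z=0
after  2: x0=0x3f x1=0x13 x2=0x21 x3=0xd7 x4=0xa9 x5=0x21  N=0 Z=0
after  3: x0=0x3f x1=0x3f x2=0x21 x3=0xd7 x4=0xa9 x5=0x21  N=0 Z=0
after  4: x0=0x3f x1=0x3f x2=0x21 x3=0xd7 x4=0xa9 x5=0xe8  N=1 Z=0
after  5: x0=0xff x1=0x3f x2=0x21 x3=0xd7 x4=0xa9 x5=0xe8  N=1 Z=0
-- IRQ taken; context saved, return-PC = 6 --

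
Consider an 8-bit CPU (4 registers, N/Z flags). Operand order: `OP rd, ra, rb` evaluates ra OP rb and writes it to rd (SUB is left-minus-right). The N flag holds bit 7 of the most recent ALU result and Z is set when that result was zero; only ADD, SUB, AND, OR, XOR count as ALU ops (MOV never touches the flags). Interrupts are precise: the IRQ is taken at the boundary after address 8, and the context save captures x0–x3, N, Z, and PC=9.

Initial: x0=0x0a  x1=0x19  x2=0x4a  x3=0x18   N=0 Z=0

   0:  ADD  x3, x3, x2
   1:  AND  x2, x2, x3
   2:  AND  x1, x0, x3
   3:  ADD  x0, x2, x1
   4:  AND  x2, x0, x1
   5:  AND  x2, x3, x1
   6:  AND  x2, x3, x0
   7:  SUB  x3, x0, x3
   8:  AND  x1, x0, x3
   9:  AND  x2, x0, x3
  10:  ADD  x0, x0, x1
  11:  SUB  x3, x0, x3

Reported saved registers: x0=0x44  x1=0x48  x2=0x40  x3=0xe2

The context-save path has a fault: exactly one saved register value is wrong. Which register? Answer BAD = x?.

after  0: x0=0x0a x1=0x19 x2=0x4a x3=0x62  N=0 Z=0
after  1: x0=0x0a x1=0x19 x2=0x42 x3=0x62  N=0 Z=0
after  2: x0=0x0a x1=0x02 x2=0x42 x3=0x62  N=0 Z=0
after  3: x0=0x44 x1=0x02 x2=0x42 x3=0x62  N=0 Z=0
after  4: x0=0x44 x1=0x02 x2=0x00 x3=0x62  N=0 Z=1
after  5: x0=0x44 x1=0x02 x2=0x02 x3=0x62  N=0 Z=0
after  6: x0=0x44 x1=0x02 x2=0x40 x3=0x62  N=0 Z=0
after  7: x0=0x44 x1=0x02 x2=0x40 x3=0xe2  N=1 Z=0
after  8: x0=0x44 x1=0x40 x2=0x40 x3=0xe2  N=0 Z=0
-- IRQ taken; context saved, return-PC = 9 --
mismatch: x1: reported 0x48 vs actual 0x40

BAD = x1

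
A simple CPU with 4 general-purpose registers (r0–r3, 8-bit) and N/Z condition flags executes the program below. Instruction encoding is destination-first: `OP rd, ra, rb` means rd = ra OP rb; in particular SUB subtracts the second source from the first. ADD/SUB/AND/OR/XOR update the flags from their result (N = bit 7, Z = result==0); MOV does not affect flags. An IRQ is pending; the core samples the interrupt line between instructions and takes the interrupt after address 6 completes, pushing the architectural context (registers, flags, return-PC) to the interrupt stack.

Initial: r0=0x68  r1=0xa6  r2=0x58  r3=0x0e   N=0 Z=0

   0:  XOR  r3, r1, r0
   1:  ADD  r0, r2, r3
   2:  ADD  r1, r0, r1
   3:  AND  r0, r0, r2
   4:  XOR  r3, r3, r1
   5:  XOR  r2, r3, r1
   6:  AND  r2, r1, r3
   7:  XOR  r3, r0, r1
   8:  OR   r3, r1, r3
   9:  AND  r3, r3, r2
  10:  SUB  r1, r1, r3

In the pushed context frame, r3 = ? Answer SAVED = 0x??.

SAVED = 0x02

after  0: r0=0x68 r1=0xa6 r2=0x58 r3=0xce  N=1 Z=0
after  1: r0=0x26 r1=0xa6 r2=0x58 r3=0xce  N=0 Z=0
after  2: r0=0x26 r1=0xcc r2=0x58 r3=0xce  N=1 Z=0
after  3: r0=0x00 r1=0xcc r2=0x58 r3=0xce  N=0 Z=1
after  4: r0=0x00 r1=0xcc r2=0x58 r3=0x02  N=0 Z=0
after  5: r0=0x00 r1=0xcc r2=0xce r3=0x02  N=1 Z=0
after  6: r0=0x00 r1=0xcc r2=0x00 r3=0x02  N=0 Z=1
-- IRQ taken; context saved, return-PC = 7 --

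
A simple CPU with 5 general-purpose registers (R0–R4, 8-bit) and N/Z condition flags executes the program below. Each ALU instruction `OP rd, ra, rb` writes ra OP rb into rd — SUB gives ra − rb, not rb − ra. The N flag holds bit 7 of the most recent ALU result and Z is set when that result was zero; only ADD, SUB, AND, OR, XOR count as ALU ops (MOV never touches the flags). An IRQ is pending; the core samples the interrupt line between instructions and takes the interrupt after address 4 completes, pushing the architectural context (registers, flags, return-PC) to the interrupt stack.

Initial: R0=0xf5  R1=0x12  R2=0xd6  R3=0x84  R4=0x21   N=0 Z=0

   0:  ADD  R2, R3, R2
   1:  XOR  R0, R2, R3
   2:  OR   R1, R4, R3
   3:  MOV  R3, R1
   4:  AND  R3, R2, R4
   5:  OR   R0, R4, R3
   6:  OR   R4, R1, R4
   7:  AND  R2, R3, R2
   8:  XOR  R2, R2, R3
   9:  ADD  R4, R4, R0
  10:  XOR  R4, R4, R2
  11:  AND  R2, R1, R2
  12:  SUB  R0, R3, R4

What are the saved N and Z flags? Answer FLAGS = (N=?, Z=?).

after  0: R0=0xf5 R1=0x12 R2=0x5a R3=0x84 R4=0x21  N=0 Z=0
after  1: R0=0xde R1=0x12 R2=0x5a R3=0x84 R4=0x21  N=1 Z=0
after  2: R0=0xde R1=0xa5 R2=0x5a R3=0x84 R4=0x21  N=1 Z=0
after  3: R0=0xde R1=0xa5 R2=0x5a R3=0xa5 R4=0x21  N=1 Z=0
after  4: R0=0xde R1=0xa5 R2=0x5a R3=0x00 R4=0x21  N=0 Z=1
-- IRQ taken; context saved, return-PC = 5 --

FLAGS = (N=0, Z=1)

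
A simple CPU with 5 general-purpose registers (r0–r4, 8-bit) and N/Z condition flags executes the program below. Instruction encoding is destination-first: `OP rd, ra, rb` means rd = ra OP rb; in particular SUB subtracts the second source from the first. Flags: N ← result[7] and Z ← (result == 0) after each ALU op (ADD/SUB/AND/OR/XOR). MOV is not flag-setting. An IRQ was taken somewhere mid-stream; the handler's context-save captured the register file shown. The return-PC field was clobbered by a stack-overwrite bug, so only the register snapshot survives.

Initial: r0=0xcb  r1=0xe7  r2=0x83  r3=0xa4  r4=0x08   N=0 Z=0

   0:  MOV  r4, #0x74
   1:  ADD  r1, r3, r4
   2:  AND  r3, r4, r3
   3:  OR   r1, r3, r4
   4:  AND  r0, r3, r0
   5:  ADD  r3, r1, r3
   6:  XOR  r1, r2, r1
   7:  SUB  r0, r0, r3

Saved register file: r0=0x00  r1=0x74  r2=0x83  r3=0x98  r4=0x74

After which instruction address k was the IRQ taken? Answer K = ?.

after  0: r0=0xcb r1=0xe7 r2=0x83 r3=0xa4 r4=0x74  N=0 Z=0
after  1: r0=0xcb r1=0x18 r2=0x83 r3=0xa4 r4=0x74  N=0 Z=0
after  2: r0=0xcb r1=0x18 r2=0x83 r3=0x24 r4=0x74  N=0 Z=0
after  3: r0=0xcb r1=0x74 r2=0x83 r3=0x24 r4=0x74  N=0 Z=0
after  4: r0=0x00 r1=0x74 r2=0x83 r3=0x24 r4=0x74  N=0 Z=1
after  5: r0=0x00 r1=0x74 r2=0x83 r3=0x98 r4=0x74  N=1 Z=0
-- IRQ taken; context saved, return-PC = 6 --

K = 5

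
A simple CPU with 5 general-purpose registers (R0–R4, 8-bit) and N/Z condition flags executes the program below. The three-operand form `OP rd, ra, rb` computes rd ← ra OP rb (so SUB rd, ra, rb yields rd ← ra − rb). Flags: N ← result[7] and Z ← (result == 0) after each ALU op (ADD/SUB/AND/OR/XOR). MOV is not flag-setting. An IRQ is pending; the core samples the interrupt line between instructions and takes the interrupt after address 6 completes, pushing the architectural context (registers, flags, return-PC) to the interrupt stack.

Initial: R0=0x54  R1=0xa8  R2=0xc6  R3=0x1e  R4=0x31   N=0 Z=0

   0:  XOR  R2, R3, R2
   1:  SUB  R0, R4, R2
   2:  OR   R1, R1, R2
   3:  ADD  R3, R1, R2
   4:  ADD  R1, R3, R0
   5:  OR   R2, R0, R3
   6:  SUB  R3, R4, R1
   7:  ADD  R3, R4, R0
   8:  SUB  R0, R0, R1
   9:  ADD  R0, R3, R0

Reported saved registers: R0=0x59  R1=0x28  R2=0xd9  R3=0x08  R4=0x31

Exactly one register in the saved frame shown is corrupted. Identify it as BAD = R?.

BAD = R1

after  0: R0=0x54 R1=0xa8 R2=0xd8 R3=0x1e R4=0x31  N=1 Z=0
after  1: R0=0x59 R1=0xa8 R2=0xd8 R3=0x1e R4=0x31  N=0 Z=0
after  2: R0=0x59 R1=0xf8 R2=0xd8 R3=0x1e R4=0x31  N=1 Z=0
after  3: R0=0x59 R1=0xf8 R2=0xd8 R3=0xd0 R4=0x31  N=1 Z=0
after  4: R0=0x59 R1=0x29 R2=0xd8 R3=0xd0 R4=0x31  N=0 Z=0
after  5: R0=0x59 R1=0x29 R2=0xd9 R3=0xd0 R4=0x31  N=1 Z=0
after  6: R0=0x59 R1=0x29 R2=0xd9 R3=0x08 R4=0x31  N=0 Z=0
-- IRQ taken; context saved, return-PC = 7 --
mismatch: R1: reported 0x28 vs actual 0x29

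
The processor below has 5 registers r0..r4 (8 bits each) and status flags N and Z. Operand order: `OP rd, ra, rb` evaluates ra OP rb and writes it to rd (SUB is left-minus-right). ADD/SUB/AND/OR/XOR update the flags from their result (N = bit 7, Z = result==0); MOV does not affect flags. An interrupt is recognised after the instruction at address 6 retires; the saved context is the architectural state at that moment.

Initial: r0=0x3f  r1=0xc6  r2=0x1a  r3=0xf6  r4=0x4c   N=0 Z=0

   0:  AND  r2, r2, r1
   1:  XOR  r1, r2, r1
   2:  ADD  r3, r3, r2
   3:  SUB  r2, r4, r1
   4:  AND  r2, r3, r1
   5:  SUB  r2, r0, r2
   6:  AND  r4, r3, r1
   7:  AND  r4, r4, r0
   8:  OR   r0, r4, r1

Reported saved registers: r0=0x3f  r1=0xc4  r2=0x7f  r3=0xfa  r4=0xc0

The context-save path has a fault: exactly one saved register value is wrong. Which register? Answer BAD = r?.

after  0: r0=0x3f r1=0xc6 r2=0x02 r3=0xf6 r4=0x4c  N=0 Z=0
after  1: r0=0x3f r1=0xc4 r2=0x02 r3=0xf6 r4=0x4c  N=1 Z=0
after  2: r0=0x3f r1=0xc4 r2=0x02 r3=0xf8 r4=0x4c  N=1 Z=0
after  3: r0=0x3f r1=0xc4 r2=0x88 r3=0xf8 r4=0x4c  N=1 Z=0
after  4: r0=0x3f r1=0xc4 r2=0xc0 r3=0xf8 r4=0x4c  N=1 Z=0
after  5: r0=0x3f r1=0xc4 r2=0x7f r3=0xf8 r4=0x4c  N=0 Z=0
after  6: r0=0x3f r1=0xc4 r2=0x7f r3=0xf8 r4=0xc0  N=1 Z=0
-- IRQ taken; context saved, return-PC = 7 --
mismatch: r3: reported 0xfa vs actual 0xf8

BAD = r3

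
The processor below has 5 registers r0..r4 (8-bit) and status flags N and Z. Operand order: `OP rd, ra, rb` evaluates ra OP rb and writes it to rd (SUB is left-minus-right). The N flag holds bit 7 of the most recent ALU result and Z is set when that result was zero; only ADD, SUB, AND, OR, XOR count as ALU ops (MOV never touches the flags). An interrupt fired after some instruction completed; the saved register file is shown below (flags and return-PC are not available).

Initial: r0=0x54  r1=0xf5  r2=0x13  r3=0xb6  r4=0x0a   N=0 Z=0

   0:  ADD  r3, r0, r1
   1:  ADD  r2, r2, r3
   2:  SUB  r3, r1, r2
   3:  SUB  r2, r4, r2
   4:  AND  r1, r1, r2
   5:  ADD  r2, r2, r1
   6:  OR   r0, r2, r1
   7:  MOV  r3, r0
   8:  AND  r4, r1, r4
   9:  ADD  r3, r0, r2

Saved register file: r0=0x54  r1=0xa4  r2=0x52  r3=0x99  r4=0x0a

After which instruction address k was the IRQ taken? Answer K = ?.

K = 5

after  0: r0=0x54 r1=0xf5 r2=0x13 r3=0x49 r4=0x0a  N=0 Z=0
after  1: r0=0x54 r1=0xf5 r2=0x5c r3=0x49 r4=0x0a  N=0 Z=0
after  2: r0=0x54 r1=0xf5 r2=0x5c r3=0x99 r4=0x0a  N=1 Z=0
after  3: r0=0x54 r1=0xf5 r2=0xae r3=0x99 r4=0x0a  N=1 Z=0
after  4: r0=0x54 r1=0xa4 r2=0xae r3=0x99 r4=0x0a  N=1 Z=0
after  5: r0=0x54 r1=0xa4 r2=0x52 r3=0x99 r4=0x0a  N=0 Z=0
-- IRQ taken; context saved, return-PC = 6 --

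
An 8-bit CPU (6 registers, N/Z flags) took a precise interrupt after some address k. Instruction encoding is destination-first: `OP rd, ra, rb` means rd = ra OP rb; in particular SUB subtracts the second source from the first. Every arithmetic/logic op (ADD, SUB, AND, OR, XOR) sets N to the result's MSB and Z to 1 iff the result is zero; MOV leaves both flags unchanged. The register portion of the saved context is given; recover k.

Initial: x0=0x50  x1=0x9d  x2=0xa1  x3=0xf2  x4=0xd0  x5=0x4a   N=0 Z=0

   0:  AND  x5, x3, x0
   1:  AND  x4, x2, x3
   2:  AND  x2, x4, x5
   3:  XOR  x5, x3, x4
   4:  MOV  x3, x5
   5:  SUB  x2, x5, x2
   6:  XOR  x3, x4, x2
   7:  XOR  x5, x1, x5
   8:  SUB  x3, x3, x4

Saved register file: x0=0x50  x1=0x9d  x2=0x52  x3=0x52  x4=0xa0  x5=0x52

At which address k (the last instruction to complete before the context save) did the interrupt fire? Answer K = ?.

K = 5

after  0: x0=0x50 x1=0x9d x2=0xa1 x3=0xf2 x4=0xd0 x5=0x50  N=0 Z=0
after  1: x0=0x50 x1=0x9d x2=0xa1 x3=0xf2 x4=0xa0 x5=0x50  N=1 Z=0
after  2: x0=0x50 x1=0x9d x2=0x00 x3=0xf2 x4=0xa0 x5=0x50  N=0 Z=1
after  3: x0=0x50 x1=0x9d x2=0x00 x3=0xf2 x4=0xa0 x5=0x52  N=0 Z=0
after  4: x0=0x50 x1=0x9d x2=0x00 x3=0x52 x4=0xa0 x5=0x52  N=0 Z=0
after  5: x0=0x50 x1=0x9d x2=0x52 x3=0x52 x4=0xa0 x5=0x52  N=0 Z=0
-- IRQ taken; context saved, return-PC = 6 --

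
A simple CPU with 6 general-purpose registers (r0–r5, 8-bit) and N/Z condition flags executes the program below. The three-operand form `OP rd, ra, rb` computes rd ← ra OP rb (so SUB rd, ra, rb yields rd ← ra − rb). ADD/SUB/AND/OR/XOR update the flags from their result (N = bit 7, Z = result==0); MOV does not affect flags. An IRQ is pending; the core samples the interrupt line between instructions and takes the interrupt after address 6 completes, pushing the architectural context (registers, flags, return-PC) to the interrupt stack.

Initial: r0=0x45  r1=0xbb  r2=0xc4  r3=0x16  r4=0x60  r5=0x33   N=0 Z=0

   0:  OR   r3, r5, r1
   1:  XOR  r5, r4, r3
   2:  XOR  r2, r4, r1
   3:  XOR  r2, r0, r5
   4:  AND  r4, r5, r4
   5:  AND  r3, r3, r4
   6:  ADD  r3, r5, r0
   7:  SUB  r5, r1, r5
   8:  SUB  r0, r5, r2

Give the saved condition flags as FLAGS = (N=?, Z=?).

after  0: r0=0x45 r1=0xbb r2=0xc4 r3=0xbb r4=0x60 r5=0x33  N=1 Z=0
after  1: r0=0x45 r1=0xbb r2=0xc4 r3=0xbb r4=0x60 r5=0xdb  N=1 Z=0
after  2: r0=0x45 r1=0xbb r2=0xdb r3=0xbb r4=0x60 r5=0xdb  N=1 Z=0
after  3: r0=0x45 r1=0xbb r2=0x9e r3=0xbb r4=0x60 r5=0xdb  N=1 Z=0
after  4: r0=0x45 r1=0xbb r2=0x9e r3=0xbb r4=0x40 r5=0xdb  N=0 Z=0
after  5: r0=0x45 r1=0xbb r2=0x9e r3=0x00 r4=0x40 r5=0xdb  N=0 Z=1
after  6: r0=0x45 r1=0xbb r2=0x9e r3=0x20 r4=0x40 r5=0xdb  N=0 Z=0
-- IRQ taken; context saved, return-PC = 7 --

FLAGS = (N=0, Z=0)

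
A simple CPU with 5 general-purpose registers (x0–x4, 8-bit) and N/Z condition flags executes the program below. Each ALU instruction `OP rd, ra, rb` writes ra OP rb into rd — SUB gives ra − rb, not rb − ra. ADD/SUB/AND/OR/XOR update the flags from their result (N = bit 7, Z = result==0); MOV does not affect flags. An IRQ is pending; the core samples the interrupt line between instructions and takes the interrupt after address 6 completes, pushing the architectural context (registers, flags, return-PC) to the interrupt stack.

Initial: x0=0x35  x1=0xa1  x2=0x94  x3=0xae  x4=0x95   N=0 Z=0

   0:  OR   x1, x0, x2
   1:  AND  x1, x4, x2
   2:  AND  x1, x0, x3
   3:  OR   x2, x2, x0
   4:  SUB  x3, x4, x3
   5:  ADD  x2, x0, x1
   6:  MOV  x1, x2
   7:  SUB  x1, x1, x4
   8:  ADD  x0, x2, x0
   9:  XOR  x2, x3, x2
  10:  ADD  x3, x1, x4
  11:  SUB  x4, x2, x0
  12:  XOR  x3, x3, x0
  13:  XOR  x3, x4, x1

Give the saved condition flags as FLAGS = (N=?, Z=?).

after  0: x0=0x35 x1=0xb5 x2=0x94 x3=0xae x4=0x95  N=1 Z=0
after  1: x0=0x35 x1=0x94 x2=0x94 x3=0xae x4=0x95  N=1 Z=0
after  2: x0=0x35 x1=0x24 x2=0x94 x3=0xae x4=0x95  N=0 Z=0
after  3: x0=0x35 x1=0x24 x2=0xb5 x3=0xae x4=0x95  N=1 Z=0
after  4: x0=0x35 x1=0x24 x2=0xb5 x3=0xe7 x4=0x95  N=1 Z=0
after  5: x0=0x35 x1=0x24 x2=0x59 x3=0xe7 x4=0x95  N=0 Z=0
after  6: x0=0x35 x1=0x59 x2=0x59 x3=0xe7 x4=0x95  N=0 Z=0
-- IRQ taken; context saved, return-PC = 7 --

FLAGS = (N=0, Z=0)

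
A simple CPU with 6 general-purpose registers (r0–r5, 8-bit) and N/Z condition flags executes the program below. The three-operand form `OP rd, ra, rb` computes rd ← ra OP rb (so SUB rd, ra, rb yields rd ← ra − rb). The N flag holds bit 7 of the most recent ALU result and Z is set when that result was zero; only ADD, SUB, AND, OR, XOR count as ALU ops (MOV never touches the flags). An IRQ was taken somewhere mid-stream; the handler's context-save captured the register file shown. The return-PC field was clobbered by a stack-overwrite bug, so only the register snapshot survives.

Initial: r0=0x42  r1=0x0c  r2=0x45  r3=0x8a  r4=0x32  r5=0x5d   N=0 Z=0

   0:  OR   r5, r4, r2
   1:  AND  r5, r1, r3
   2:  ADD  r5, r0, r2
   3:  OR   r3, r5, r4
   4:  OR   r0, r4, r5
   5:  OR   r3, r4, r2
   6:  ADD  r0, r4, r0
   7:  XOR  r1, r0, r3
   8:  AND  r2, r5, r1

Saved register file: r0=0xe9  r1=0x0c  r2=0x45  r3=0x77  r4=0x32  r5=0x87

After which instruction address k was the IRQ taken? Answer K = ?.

K = 6

after  0: r0=0x42 r1=0x0c r2=0x45 r3=0x8a r4=0x32 r5=0x77  N=0 Z=0
after  1: r0=0x42 r1=0x0c r2=0x45 r3=0x8a r4=0x32 r5=0x08  N=0 Z=0
after  2: r0=0x42 r1=0x0c r2=0x45 r3=0x8a r4=0x32 r5=0x87  N=1 Z=0
after  3: r0=0x42 r1=0x0c r2=0x45 r3=0xb7 r4=0x32 r5=0x87  N=1 Z=0
after  4: r0=0xb7 r1=0x0c r2=0x45 r3=0xb7 r4=0x32 r5=0x87  N=1 Z=0
after  5: r0=0xb7 r1=0x0c r2=0x45 r3=0x77 r4=0x32 r5=0x87  N=0 Z=0
after  6: r0=0xe9 r1=0x0c r2=0x45 r3=0x77 r4=0x32 r5=0x87  N=1 Z=0
-- IRQ taken; context saved, return-PC = 7 --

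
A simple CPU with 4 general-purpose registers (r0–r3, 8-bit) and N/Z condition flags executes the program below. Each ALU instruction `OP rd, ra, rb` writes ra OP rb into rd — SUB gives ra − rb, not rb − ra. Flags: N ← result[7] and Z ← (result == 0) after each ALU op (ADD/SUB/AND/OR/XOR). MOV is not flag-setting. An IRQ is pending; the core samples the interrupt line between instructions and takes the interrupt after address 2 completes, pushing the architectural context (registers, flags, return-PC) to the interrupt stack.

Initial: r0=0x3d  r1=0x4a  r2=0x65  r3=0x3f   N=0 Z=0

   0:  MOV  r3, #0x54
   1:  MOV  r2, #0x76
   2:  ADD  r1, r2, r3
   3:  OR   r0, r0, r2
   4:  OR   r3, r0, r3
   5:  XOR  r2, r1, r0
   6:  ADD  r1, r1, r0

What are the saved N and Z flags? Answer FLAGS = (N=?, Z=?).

after  0: r0=0x3d r1=0x4a r2=0x65 r3=0x54  N=0 Z=0
after  1: r0=0x3d r1=0x4a r2=0x76 r3=0x54  N=0 Z=0
after  2: r0=0x3d r1=0xca r2=0x76 r3=0x54  N=1 Z=0
-- IRQ taken; context saved, return-PC = 3 --

FLAGS = (N=1, Z=0)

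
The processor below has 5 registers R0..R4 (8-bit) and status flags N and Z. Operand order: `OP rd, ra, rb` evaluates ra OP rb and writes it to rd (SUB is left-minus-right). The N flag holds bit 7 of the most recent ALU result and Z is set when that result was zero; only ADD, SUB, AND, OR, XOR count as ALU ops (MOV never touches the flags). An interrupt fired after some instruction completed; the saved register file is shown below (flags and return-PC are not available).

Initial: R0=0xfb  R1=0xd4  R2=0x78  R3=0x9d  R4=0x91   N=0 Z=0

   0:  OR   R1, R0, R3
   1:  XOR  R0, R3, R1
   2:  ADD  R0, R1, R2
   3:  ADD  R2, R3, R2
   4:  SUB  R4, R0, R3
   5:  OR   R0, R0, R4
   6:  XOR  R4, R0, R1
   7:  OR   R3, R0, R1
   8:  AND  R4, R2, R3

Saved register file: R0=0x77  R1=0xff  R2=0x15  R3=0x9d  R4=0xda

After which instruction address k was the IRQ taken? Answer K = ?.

K = 4

after  0: R0=0xfb R1=0xff R2=0x78 R3=0x9d R4=0x91  N=1 Z=0
after  1: R0=0x62 R1=0xff R2=0x78 R3=0x9d R4=0x91  N=0 Z=0
after  2: R0=0x77 R1=0xff R2=0x78 R3=0x9d R4=0x91  N=0 Z=0
after  3: R0=0x77 R1=0xff R2=0x15 R3=0x9d R4=0x91  N=0 Z=0
after  4: R0=0x77 R1=0xff R2=0x15 R3=0x9d R4=0xda  N=1 Z=0
-- IRQ taken; context saved, return-PC = 5 --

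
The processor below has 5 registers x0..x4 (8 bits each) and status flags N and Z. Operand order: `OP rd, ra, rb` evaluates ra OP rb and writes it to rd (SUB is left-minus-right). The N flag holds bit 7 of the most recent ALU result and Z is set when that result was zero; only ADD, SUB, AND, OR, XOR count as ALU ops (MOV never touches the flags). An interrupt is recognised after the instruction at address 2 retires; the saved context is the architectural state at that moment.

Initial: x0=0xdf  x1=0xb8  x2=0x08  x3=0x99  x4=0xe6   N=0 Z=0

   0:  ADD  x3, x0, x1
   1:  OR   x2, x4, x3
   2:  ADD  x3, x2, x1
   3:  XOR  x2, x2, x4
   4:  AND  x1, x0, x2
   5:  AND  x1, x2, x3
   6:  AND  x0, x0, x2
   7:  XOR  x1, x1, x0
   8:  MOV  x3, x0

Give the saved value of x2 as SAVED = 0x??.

SAVED = 0xf7

after  0: x0=0xdf x1=0xb8 x2=0x08 x3=0x97 x4=0xe6  N=1 Z=0
after  1: x0=0xdf x1=0xb8 x2=0xf7 x3=0x97 x4=0xe6  N=1 Z=0
after  2: x0=0xdf x1=0xb8 x2=0xf7 x3=0xaf x4=0xe6  N=1 Z=0
-- IRQ taken; context saved, return-PC = 3 --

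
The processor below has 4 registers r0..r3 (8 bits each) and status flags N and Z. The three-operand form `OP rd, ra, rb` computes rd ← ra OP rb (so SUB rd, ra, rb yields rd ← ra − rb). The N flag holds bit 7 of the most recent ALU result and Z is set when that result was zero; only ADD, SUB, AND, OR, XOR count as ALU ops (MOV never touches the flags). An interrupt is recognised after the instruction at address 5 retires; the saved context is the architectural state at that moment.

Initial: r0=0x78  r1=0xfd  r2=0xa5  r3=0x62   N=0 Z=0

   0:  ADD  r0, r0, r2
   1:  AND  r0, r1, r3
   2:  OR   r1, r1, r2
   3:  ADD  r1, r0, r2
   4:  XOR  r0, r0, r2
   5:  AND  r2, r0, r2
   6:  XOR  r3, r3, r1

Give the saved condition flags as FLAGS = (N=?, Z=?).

FLAGS = (N=1, Z=0)

after  0: r0=0x1d r1=0xfd r2=0xa5 r3=0x62  N=0 Z=0
after  1: r0=0x60 r1=0xfd r2=0xa5 r3=0x62  N=0 Z=0
after  2: r0=0x60 r1=0xfd r2=0xa5 r3=0x62  N=1 Z=0
after  3: r0=0x60 r1=0x05 r2=0xa5 r3=0x62  N=0 Z=0
after  4: r0=0xc5 r1=0x05 r2=0xa5 r3=0x62  N=1 Z=0
after  5: r0=0xc5 r1=0x05 r2=0x85 r3=0x62  N=1 Z=0
-- IRQ taken; context saved, return-PC = 6 --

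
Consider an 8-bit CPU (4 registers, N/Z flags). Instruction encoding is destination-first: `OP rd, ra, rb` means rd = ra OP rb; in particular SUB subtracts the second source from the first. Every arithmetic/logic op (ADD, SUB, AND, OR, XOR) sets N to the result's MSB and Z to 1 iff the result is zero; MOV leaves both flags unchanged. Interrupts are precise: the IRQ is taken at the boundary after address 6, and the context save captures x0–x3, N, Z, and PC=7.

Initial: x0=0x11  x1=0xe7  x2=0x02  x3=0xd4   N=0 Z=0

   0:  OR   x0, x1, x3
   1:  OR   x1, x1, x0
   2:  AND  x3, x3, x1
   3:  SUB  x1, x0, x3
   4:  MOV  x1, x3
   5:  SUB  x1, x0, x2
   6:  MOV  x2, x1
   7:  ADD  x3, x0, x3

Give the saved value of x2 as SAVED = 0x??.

after  0: x0=0xf7 x1=0xe7 x2=0x02 x3=0xd4  N=1 Z=0
after  1: x0=0xf7 x1=0xf7 x2=0x02 x3=0xd4  N=1 Z=0
after  2: x0=0xf7 x1=0xf7 x2=0x02 x3=0xd4  N=1 Z=0
after  3: x0=0xf7 x1=0x23 x2=0x02 x3=0xd4  N=0 Z=0
after  4: x0=0xf7 x1=0xd4 x2=0x02 x3=0xd4  N=0 Z=0
after  5: x0=0xf7 x1=0xf5 x2=0x02 x3=0xd4  N=1 Z=0
after  6: x0=0xf7 x1=0xf5 x2=0xf5 x3=0xd4  N=1 Z=0
-- IRQ taken; context saved, return-PC = 7 --

SAVED = 0xf5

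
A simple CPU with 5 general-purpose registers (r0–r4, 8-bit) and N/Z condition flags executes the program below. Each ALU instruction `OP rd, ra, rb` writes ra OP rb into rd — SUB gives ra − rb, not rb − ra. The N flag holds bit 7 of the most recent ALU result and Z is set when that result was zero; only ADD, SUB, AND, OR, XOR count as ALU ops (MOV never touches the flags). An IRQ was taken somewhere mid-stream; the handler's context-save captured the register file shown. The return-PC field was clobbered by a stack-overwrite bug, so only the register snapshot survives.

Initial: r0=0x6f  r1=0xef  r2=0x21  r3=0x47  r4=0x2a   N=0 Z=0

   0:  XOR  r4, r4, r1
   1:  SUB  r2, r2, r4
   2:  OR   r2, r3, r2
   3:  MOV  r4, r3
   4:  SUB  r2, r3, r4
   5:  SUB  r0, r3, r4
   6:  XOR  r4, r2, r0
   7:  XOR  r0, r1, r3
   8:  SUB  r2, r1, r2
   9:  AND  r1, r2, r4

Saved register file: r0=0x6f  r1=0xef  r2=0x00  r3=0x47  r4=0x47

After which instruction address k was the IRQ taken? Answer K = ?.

after  0: r0=0x6f r1=0xef r2=0x21 r3=0x47 r4=0xc5  N=1 Z=0
after  1: r0=0x6f r1=0xef r2=0x5c r3=0x47 r4=0xc5  N=0 Z=0
after  2: r0=0x6f r1=0xef r2=0x5f r3=0x47 r4=0xc5  N=0 Z=0
after  3: r0=0x6f r1=0xef r2=0x5f r3=0x47 r4=0x47  N=0 Z=0
after  4: r0=0x6f r1=0xef r2=0x00 r3=0x47 r4=0x47  N=0 Z=1
-- IRQ taken; context saved, return-PC = 5 --

K = 4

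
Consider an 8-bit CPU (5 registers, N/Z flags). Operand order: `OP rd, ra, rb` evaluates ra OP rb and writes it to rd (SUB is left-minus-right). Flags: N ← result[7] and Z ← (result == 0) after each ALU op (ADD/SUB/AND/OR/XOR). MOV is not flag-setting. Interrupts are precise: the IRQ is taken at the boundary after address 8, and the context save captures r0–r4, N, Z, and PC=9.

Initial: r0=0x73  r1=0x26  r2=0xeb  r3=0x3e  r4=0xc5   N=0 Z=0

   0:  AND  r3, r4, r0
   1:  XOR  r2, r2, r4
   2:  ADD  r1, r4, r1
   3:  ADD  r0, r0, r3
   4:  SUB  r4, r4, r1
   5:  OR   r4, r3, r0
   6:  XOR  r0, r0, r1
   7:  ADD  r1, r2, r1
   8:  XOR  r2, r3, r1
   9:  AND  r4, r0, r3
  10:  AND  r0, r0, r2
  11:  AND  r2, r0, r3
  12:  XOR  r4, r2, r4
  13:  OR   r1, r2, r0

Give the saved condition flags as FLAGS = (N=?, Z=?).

FLAGS = (N=0, Z=0)

after  0: r0=0x73 r1=0x26 r2=0xeb r3=0x41 r4=0xc5  N=0 Z=0
after  1: r0=0x73 r1=0x26 r2=0x2e r3=0x41 r4=0xc5  N=0 Z=0
after  2: r0=0x73 r1=0xeb r2=0x2e r3=0x41 r4=0xc5  N=1 Z=0
after  3: r0=0xb4 r1=0xeb r2=0x2e r3=0x41 r4=0xc5  N=1 Z=0
after  4: r0=0xb4 r1=0xeb r2=0x2e r3=0x41 r4=0xda  N=1 Z=0
after  5: r0=0xb4 r1=0xeb r2=0x2e r3=0x41 r4=0xf5  N=1 Z=0
after  6: r0=0x5f r1=0xeb r2=0x2e r3=0x41 r4=0xf5  N=0 Z=0
after  7: r0=0x5f r1=0x19 r2=0x2e r3=0x41 r4=0xf5  N=0 Z=0
after  8: r0=0x5f r1=0x19 r2=0x58 r3=0x41 r4=0xf5  N=0 Z=0
-- IRQ taken; context saved, return-PC = 9 --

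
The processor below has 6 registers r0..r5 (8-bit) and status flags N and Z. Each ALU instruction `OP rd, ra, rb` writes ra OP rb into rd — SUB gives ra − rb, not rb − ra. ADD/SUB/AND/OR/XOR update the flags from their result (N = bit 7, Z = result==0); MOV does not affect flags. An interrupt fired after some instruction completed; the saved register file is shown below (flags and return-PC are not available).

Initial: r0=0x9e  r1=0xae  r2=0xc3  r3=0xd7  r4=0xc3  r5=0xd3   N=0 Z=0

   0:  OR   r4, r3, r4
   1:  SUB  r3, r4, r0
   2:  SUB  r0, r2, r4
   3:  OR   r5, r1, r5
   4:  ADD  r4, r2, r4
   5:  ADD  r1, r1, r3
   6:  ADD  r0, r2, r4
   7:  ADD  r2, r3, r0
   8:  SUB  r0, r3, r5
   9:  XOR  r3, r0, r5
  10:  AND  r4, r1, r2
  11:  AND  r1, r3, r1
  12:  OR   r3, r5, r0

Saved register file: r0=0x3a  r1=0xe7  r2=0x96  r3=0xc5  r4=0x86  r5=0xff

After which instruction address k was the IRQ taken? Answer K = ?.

after  0: r0=0x9e r1=0xae r2=0xc3 r3=0xd7 r4=0xd7 r5=0xd3  N=1 Z=0
after  1: r0=0x9e r1=0xae r2=0xc3 r3=0x39 r4=0xd7 r5=0xd3  N=0 Z=0
after  2: r0=0xec r1=0xae r2=0xc3 r3=0x39 r4=0xd7 r5=0xd3  N=1 Z=0
after  3: r0=0xec r1=0xae r2=0xc3 r3=0x39 r4=0xd7 r5=0xff  N=1 Z=0
after  4: r0=0xec r1=0xae r2=0xc3 r3=0x39 r4=0x9a r5=0xff  N=1 Z=0
after  5: r0=0xec r1=0xe7 r2=0xc3 r3=0x39 r4=0x9a r5=0xff  N=1 Z=0
after  6: r0=0x5d r1=0xe7 r2=0xc3 r3=0x39 r4=0x9a r5=0xff  N=0 Z=0
after  7: r0=0x5d r1=0xe7 r2=0x96 r3=0x39 r4=0x9a r5=0xff  N=1 Z=0
after  8: r0=0x3a r1=0xe7 r2=0x96 r3=0x39 r4=0x9a r5=0xff  N=0 Z=0
after  9: r0=0x3a r1=0xe7 r2=0x96 r3=0xc5 r4=0x9a r5=0xff  N=1 Z=0
after 10: r0=0x3a r1=0xe7 r2=0x96 r3=0xc5 r4=0x86 r5=0xff  N=1 Z=0
-- IRQ taken; context saved, return-PC = 11 --

K = 10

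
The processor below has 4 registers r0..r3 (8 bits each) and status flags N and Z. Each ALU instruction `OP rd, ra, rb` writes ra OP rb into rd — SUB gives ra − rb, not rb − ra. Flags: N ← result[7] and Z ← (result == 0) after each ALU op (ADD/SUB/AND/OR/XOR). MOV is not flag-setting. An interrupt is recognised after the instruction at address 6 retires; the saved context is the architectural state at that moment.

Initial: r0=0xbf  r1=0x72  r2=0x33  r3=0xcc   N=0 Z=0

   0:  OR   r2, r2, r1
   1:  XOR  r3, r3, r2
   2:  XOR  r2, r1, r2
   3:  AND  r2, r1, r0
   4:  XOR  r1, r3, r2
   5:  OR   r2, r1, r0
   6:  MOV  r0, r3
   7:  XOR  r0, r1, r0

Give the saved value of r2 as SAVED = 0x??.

SAVED = 0xbf

after  0: r0=0xbf r1=0x72 r2=0x73 r3=0xcc  N=0 Z=0
after  1: r0=0xbf r1=0x72 r2=0x73 r3=0xbf  N=1 Z=0
after  2: r0=0xbf r1=0x72 r2=0x01 r3=0xbf  N=0 Z=0
after  3: r0=0xbf r1=0x72 r2=0x32 r3=0xbf  N=0 Z=0
after  4: r0=0xbf r1=0x8d r2=0x32 r3=0xbf  N=1 Z=0
after  5: r0=0xbf r1=0x8d r2=0xbf r3=0xbf  N=1 Z=0
after  6: r0=0xbf r1=0x8d r2=0xbf r3=0xbf  N=1 Z=0
-- IRQ taken; context saved, return-PC = 7 --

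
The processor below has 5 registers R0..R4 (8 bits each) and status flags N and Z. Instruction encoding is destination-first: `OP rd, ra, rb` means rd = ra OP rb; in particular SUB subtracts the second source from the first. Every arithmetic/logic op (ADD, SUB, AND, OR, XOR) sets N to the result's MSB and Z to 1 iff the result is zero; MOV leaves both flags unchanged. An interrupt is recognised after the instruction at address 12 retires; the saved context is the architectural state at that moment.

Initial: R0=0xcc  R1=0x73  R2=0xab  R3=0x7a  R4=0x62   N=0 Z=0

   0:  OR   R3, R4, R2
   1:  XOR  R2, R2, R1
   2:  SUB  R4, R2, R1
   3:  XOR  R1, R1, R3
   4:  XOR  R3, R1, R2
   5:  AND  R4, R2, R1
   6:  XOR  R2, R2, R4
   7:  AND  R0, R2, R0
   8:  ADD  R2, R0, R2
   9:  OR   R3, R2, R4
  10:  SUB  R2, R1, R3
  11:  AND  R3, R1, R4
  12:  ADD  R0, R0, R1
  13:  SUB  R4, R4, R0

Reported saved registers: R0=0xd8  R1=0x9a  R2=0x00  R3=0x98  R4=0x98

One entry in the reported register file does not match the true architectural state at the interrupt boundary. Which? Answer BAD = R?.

BAD = R1

after  0: R0=0xcc R1=0x73 R2=0xab R3=0xeb R4=0x62  N=1 Z=0
after  1: R0=0xcc R1=0x73 R2=0xd8 R3=0xeb R4=0x62  N=1 Z=0
after  2: R0=0xcc R1=0x73 R2=0xd8 R3=0xeb R4=0x65  N=0 Z=0
after  3: R0=0xcc R1=0x98 R2=0xd8 R3=0xeb R4=0x65  N=1 Z=0
after  4: R0=0xcc R1=0x98 R2=0xd8 R3=0x40 R4=0x65  N=0 Z=0
after  5: R0=0xcc R1=0x98 R2=0xd8 R3=0x40 R4=0x98  N=1 Z=0
after  6: R0=0xcc R1=0x98 R2=0x40 R3=0x40 R4=0x98  N=0 Z=0
after  7: R0=0x40 R1=0x98 R2=0x40 R3=0x40 R4=0x98  N=0 Z=0
after  8: R0=0x40 R1=0x98 R2=0x80 R3=0x40 R4=0x98  N=1 Z=0
after  9: R0=0x40 R1=0x98 R2=0x80 R3=0x98 R4=0x98  N=1 Z=0
after 10: R0=0x40 R1=0x98 R2=0x00 R3=0x98 R4=0x98  N=0 Z=1
after 11: R0=0x40 R1=0x98 R2=0x00 R3=0x98 R4=0x98  N=1 Z=0
after 12: R0=0xd8 R1=0x98 R2=0x00 R3=0x98 R4=0x98  N=1 Z=0
-- IRQ taken; context saved, return-PC = 13 --
mismatch: R1: reported 0x9a vs actual 0x98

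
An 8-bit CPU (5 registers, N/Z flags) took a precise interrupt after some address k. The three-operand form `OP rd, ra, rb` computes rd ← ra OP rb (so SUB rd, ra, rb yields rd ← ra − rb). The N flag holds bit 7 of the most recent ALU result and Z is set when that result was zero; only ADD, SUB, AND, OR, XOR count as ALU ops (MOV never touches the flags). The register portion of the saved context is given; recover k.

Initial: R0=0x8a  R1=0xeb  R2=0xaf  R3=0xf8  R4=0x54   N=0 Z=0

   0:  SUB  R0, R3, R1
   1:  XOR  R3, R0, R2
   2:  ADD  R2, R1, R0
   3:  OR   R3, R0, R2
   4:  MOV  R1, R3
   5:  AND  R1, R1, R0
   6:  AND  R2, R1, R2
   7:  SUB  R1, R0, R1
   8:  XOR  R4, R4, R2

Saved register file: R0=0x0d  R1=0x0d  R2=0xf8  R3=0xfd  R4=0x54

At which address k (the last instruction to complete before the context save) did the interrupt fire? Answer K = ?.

after  0: R0=0x0d R1=0xeb R2=0xaf R3=0xf8 R4=0x54  N=0 Z=0
after  1: R0=0x0d R1=0xeb R2=0xaf R3=0xa2 R4=0x54  N=1 Z=0
after  2: R0=0x0d R1=0xeb R2=0xf8 R3=0xa2 R4=0x54  N=1 Z=0
after  3: R0=0x0d R1=0xeb R2=0xf8 R3=0xfd R4=0x54  N=1 Z=0
after  4: R0=0x0d R1=0xfd R2=0xf8 R3=0xfd R4=0x54  N=1 Z=0
after  5: R0=0x0d R1=0x0d R2=0xf8 R3=0xfd R4=0x54  N=0 Z=0
-- IRQ taken; context saved, return-PC = 6 --

K = 5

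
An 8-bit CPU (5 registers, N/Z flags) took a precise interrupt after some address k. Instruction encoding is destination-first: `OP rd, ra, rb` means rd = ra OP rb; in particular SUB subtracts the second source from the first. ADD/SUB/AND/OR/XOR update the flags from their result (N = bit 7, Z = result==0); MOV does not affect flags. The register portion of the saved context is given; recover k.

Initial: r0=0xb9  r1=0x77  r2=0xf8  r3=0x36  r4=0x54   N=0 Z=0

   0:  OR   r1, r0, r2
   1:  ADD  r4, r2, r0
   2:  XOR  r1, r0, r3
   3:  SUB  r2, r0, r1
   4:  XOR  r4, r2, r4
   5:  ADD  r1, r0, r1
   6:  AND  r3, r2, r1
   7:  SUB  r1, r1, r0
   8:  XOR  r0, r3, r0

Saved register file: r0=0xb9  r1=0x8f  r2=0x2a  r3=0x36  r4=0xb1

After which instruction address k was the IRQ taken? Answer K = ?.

K = 3

after  0: r0=0xb9 r1=0xf9 r2=0xf8 r3=0x36 r4=0x54  N=1 Z=0
after  1: r0=0xb9 r1=0xf9 r2=0xf8 r3=0x36 r4=0xb1  N=1 Z=0
after  2: r0=0xb9 r1=0x8f r2=0xf8 r3=0x36 r4=0xb1  N=1 Z=0
after  3: r0=0xb9 r1=0x8f r2=0x2a r3=0x36 r4=0xb1  N=0 Z=0
-- IRQ taken; context saved, return-PC = 4 --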